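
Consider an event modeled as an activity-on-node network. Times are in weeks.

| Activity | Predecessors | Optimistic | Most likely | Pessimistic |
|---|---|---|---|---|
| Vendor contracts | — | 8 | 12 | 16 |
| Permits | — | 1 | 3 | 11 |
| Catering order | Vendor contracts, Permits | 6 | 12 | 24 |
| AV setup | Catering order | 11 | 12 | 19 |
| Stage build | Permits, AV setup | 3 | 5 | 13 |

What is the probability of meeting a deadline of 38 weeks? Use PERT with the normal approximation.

te_Vendor contracts = (8 + 4·12 + 16)/6 = 72/6 = 12; σ²_Vendor contracts = ((16−8)/6)² = 1.778
te_Permits = (1 + 4·3 + 11)/6 = 24/6 = 4; σ²_Permits = ((11−1)/6)² = 2.778
te_Catering order = (6 + 4·12 + 24)/6 = 78/6 = 13; σ²_Catering order = ((24−6)/6)² = 9.000
te_AV setup = (11 + 4·12 + 19)/6 = 78/6 = 13; σ²_AV setup = ((19−11)/6)² = 1.778
te_Stage build = (3 + 4·5 + 13)/6 = 36/6 = 6; σ²_Stage build = ((13−3)/6)² = 2.778

Forward pass:
ES_Vendor contracts = 0; EF_Vendor contracts = 12
ES_Permits = 0; EF_Permits = 4
ES_Catering order = max(EF_Vendor contracts=12, EF_Permits=4) = 12; EF_Catering order = 12+13 = 25
ES_AV setup = 25; EF_AV setup = 25+13 = 38
ES_Stage build = max(EF_Permits=4, EF_AV setup=38) = 38; EF_Stage build = 38+6 = 44
Expected project duration μ = 44 weeks. Critical path: Vendor contracts → Catering order → AV setup → Stage build.

Variance along critical path = 1.778 + 9.000 + 1.778 + 2.778 = 15.333; σ = √15.333 = 3.916 weeks.
Z = (38 − 44) / 3.916 = -1.532
P(T ≤ 38) = Φ(-1.532) ≈ 0.063

0.063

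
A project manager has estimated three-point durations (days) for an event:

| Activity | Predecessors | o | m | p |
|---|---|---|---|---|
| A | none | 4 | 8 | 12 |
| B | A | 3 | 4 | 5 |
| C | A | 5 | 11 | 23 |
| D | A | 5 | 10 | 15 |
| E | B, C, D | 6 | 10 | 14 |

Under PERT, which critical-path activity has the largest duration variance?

C

te_A = (4 + 4·8 + 12)/6 = 48/6 = 8; σ²_A = ((12−4)/6)² = 1.778
te_B = (3 + 4·4 + 5)/6 = 24/6 = 4; σ²_B = ((5−3)/6)² = 0.111
te_C = (5 + 4·11 + 23)/6 = 72/6 = 12; σ²_C = ((23−5)/6)² = 9.000
te_D = (5 + 4·10 + 15)/6 = 60/6 = 10; σ²_D = ((15−5)/6)² = 2.778
te_E = (6 + 4·10 + 14)/6 = 60/6 = 10; σ²_E = ((14−6)/6)² = 1.778

Forward pass:
ES_A = 0; EF_A = 8
ES_B = 8; EF_B = 8+4 = 12
ES_C = 8; EF_C = 8+12 = 20
ES_D = 8; EF_D = 8+10 = 18
ES_E = max(EF_B=12, EF_C=20, EF_D=18) = 20; EF_E = 20+10 = 30
Expected project duration μ = 30 days. Critical path: A → C → E.

Variances on critical path: σ²_A=1.778, σ²_C=9.000, σ²_E=1.778.
Largest is σ²_C = 9.000.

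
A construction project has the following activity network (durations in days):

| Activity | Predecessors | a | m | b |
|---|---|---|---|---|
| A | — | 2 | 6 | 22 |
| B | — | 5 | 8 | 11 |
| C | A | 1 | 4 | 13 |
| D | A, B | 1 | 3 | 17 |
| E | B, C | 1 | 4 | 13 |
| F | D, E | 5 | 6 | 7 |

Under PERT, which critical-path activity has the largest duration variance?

te_A = (2 + 4·6 + 22)/6 = 48/6 = 8; σ²_A = ((22−2)/6)² = 11.111
te_B = (5 + 4·8 + 11)/6 = 48/6 = 8; σ²_B = ((11−5)/6)² = 1.000
te_C = (1 + 4·4 + 13)/6 = 30/6 = 5; σ²_C = ((13−1)/6)² = 4.000
te_D = (1 + 4·3 + 17)/6 = 30/6 = 5; σ²_D = ((17−1)/6)² = 7.111
te_E = (1 + 4·4 + 13)/6 = 30/6 = 5; σ²_E = ((13−1)/6)² = 4.000
te_F = (5 + 4·6 + 7)/6 = 36/6 = 6; σ²_F = ((7−5)/6)² = 0.111

Forward pass:
ES_A = 0; EF_A = 8
ES_B = 0; EF_B = 8
ES_C = 8; EF_C = 8+5 = 13
ES_D = max(EF_A=8, EF_B=8) = 8; EF_D = 8+5 = 13
ES_E = max(EF_B=8, EF_C=13) = 13; EF_E = 13+5 = 18
ES_F = max(EF_D=13, EF_E=18) = 18; EF_F = 18+6 = 24
Expected project duration μ = 24 days. Critical path: A → C → E → F.

Variances on critical path: σ²_A=11.111, σ²_C=4.000, σ²_E=4.000, σ²_F=0.111.
Largest is σ²_A = 11.111.

A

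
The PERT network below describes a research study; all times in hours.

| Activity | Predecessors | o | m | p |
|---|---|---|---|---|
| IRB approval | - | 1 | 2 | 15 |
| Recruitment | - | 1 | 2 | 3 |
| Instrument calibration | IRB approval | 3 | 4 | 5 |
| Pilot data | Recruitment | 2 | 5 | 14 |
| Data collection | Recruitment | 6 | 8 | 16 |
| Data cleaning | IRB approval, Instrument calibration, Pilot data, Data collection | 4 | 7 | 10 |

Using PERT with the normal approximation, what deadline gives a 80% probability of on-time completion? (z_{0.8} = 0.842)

19.7 hours

te_IRB approval = (1 + 4·2 + 15)/6 = 24/6 = 4; σ²_IRB approval = ((15−1)/6)² = 5.444
te_Recruitment = (1 + 4·2 + 3)/6 = 12/6 = 2; σ²_Recruitment = ((3−1)/6)² = 0.111
te_Instrument calibration = (3 + 4·4 + 5)/6 = 24/6 = 4; σ²_Instrument calibration = ((5−3)/6)² = 0.111
te_Pilot data = (2 + 4·5 + 14)/6 = 36/6 = 6; σ²_Pilot data = ((14−2)/6)² = 4.000
te_Data collection = (6 + 4·8 + 16)/6 = 54/6 = 9; σ²_Data collection = ((16−6)/6)² = 2.778
te_Data cleaning = (4 + 4·7 + 10)/6 = 42/6 = 7; σ²_Data cleaning = ((10−4)/6)² = 1.000

Forward pass:
ES_IRB approval = 0; EF_IRB approval = 4
ES_Recruitment = 0; EF_Recruitment = 2
ES_Instrument calibration = 4; EF_Instrument calibration = 4+4 = 8
ES_Pilot data = 2; EF_Pilot data = 2+6 = 8
ES_Data collection = 2; EF_Data collection = 2+9 = 11
ES_Data cleaning = max(EF_IRB approval=4, EF_Instrument calibration=8, EF_Pilot data=8, EF_Data collection=11) = 11; EF_Data cleaning = 11+7 = 18
Expected project duration μ = 18 hours. Critical path: Recruitment → Data collection → Data cleaning.

Variance along critical path = 0.111 + 2.778 + 1.000 = 3.889; σ = 1.972 hours.
D = μ + z·σ = 18 + 0.842·1.972 = 19.7 hours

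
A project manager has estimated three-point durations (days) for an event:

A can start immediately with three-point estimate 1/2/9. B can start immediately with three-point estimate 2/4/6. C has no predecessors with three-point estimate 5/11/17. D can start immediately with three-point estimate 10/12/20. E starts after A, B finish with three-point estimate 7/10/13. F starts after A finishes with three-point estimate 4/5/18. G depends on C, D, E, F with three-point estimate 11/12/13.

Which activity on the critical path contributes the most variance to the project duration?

te_A = (1 + 4·2 + 9)/6 = 18/6 = 3; σ²_A = ((9−1)/6)² = 1.778
te_B = (2 + 4·4 + 6)/6 = 24/6 = 4; σ²_B = ((6−2)/6)² = 0.444
te_C = (5 + 4·11 + 17)/6 = 66/6 = 11; σ²_C = ((17−5)/6)² = 4.000
te_D = (10 + 4·12 + 20)/6 = 78/6 = 13; σ²_D = ((20−10)/6)² = 2.778
te_E = (7 + 4·10 + 13)/6 = 60/6 = 10; σ²_E = ((13−7)/6)² = 1.000
te_F = (4 + 4·5 + 18)/6 = 42/6 = 7; σ²_F = ((18−4)/6)² = 5.444
te_G = (11 + 4·12 + 13)/6 = 72/6 = 12; σ²_G = ((13−11)/6)² = 0.111

Forward pass:
ES_A = 0; EF_A = 3
ES_B = 0; EF_B = 4
ES_C = 0; EF_C = 11
ES_D = 0; EF_D = 13
ES_E = max(EF_A=3, EF_B=4) = 4; EF_E = 4+10 = 14
ES_F = 3; EF_F = 3+7 = 10
ES_G = max(EF_C=11, EF_D=13, EF_E=14, EF_F=10) = 14; EF_G = 14+12 = 26
Expected project duration μ = 26 days. Critical path: B → E → G.

Variances on critical path: σ²_B=0.444, σ²_E=1.000, σ²_G=0.111.
Largest is σ²_E = 1.000.

E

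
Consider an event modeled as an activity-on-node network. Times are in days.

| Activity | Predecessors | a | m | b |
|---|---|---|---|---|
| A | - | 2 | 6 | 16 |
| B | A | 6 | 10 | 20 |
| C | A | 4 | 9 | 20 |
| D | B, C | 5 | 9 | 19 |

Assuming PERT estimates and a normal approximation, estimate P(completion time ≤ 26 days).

te_A = (2 + 4·6 + 16)/6 = 42/6 = 7; σ²_A = ((16−2)/6)² = 5.444
te_B = (6 + 4·10 + 20)/6 = 66/6 = 11; σ²_B = ((20−6)/6)² = 5.444
te_C = (4 + 4·9 + 20)/6 = 60/6 = 10; σ²_C = ((20−4)/6)² = 7.111
te_D = (5 + 4·9 + 19)/6 = 60/6 = 10; σ²_D = ((19−5)/6)² = 5.444

Forward pass:
ES_A = 0; EF_A = 7
ES_B = 7; EF_B = 7+11 = 18
ES_C = 7; EF_C = 7+10 = 17
ES_D = max(EF_B=18, EF_C=17) = 18; EF_D = 18+10 = 28
Expected project duration μ = 28 days. Critical path: A → B → D.

Variance along critical path = 5.444 + 5.444 + 5.444 = 16.333; σ = √16.333 = 4.041 days.
Z = (26 − 28) / 4.041 = -0.495
P(T ≤ 26) = Φ(-0.495) ≈ 0.310

0.310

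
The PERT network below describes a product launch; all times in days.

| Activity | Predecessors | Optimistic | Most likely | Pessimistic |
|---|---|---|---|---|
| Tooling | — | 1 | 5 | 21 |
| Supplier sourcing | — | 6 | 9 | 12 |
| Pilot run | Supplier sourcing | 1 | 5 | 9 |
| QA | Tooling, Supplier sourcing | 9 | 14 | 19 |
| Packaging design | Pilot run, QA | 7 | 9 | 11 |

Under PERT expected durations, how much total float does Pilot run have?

9 days

te_Tooling = (1 + 4·5 + 21)/6 = 42/6 = 7
te_Supplier sourcing = (6 + 4·9 + 12)/6 = 54/6 = 9
te_Pilot run = (1 + 4·5 + 9)/6 = 30/6 = 5
te_QA = (9 + 4·14 + 19)/6 = 84/6 = 14
te_Packaging design = (7 + 4·9 + 11)/6 = 54/6 = 9

Forward pass:
ES_Tooling = 0; EF_Tooling = 7
ES_Supplier sourcing = 0; EF_Supplier sourcing = 9
ES_Pilot run = 9; EF_Pilot run = 9+5 = 14
ES_QA = max(EF_Tooling=7, EF_Supplier sourcing=9) = 9; EF_QA = 9+14 = 23
ES_Packaging design = max(EF_Pilot run=14, EF_QA=23) = 23; EF_Packaging design = 23+9 = 32
Expected project duration μ = 32 days. Critical path: Supplier sourcing → QA → Packaging design.

Backward pass:
LF_Packaging design = 32; LS_Packaging design = 32−9 = 23
LF_QA = LS_Packaging design = 23; LS_QA = 23−14 = 9
LF_Pilot run = LS_Packaging design = 23; LS_Pilot run = 23−5 = 18
LF_Supplier sourcing = min(LS_Pilot run=18, LS_QA=9) = 9; LS_Supplier sourcing = 9−9 = 0
LF_Tooling = LS_QA = 9; LS_Tooling = 9−7 = 2
Slack_Pilot run = LS_Pilot run − ES_Pilot run = 18 − 9 = 9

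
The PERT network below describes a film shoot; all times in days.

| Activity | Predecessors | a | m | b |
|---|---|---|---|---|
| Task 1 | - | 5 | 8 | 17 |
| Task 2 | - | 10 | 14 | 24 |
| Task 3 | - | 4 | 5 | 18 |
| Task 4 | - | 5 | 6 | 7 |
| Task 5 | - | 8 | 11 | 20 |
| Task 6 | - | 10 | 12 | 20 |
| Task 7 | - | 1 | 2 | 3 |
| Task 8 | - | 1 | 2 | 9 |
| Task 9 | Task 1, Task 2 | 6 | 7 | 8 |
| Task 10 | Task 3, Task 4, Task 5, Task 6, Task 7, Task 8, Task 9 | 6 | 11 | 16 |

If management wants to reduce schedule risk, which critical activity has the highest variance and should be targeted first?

te_Task 1 = (5 + 4·8 + 17)/6 = 54/6 = 9; σ²_Task 1 = ((17−5)/6)² = 4.000
te_Task 2 = (10 + 4·14 + 24)/6 = 90/6 = 15; σ²_Task 2 = ((24−10)/6)² = 5.444
te_Task 3 = (4 + 4·5 + 18)/6 = 42/6 = 7; σ²_Task 3 = ((18−4)/6)² = 5.444
te_Task 4 = (5 + 4·6 + 7)/6 = 36/6 = 6; σ²_Task 4 = ((7−5)/6)² = 0.111
te_Task 5 = (8 + 4·11 + 20)/6 = 72/6 = 12; σ²_Task 5 = ((20−8)/6)² = 4.000
te_Task 6 = (10 + 4·12 + 20)/6 = 78/6 = 13; σ²_Task 6 = ((20−10)/6)² = 2.778
te_Task 7 = (1 + 4·2 + 3)/6 = 12/6 = 2; σ²_Task 7 = ((3−1)/6)² = 0.111
te_Task 8 = (1 + 4·2 + 9)/6 = 18/6 = 3; σ²_Task 8 = ((9−1)/6)² = 1.778
te_Task 9 = (6 + 4·7 + 8)/6 = 42/6 = 7; σ²_Task 9 = ((8−6)/6)² = 0.111
te_Task 10 = (6 + 4·11 + 16)/6 = 66/6 = 11; σ²_Task 10 = ((16−6)/6)² = 2.778

Forward pass:
ES_Task 1 = 0; EF_Task 1 = 9
ES_Task 2 = 0; EF_Task 2 = 15
ES_Task 3 = 0; EF_Task 3 = 7
ES_Task 4 = 0; EF_Task 4 = 6
ES_Task 5 = 0; EF_Task 5 = 12
ES_Task 6 = 0; EF_Task 6 = 13
ES_Task 7 = 0; EF_Task 7 = 2
ES_Task 8 = 0; EF_Task 8 = 3
ES_Task 9 = max(EF_Task 1=9, EF_Task 2=15) = 15; EF_Task 9 = 15+7 = 22
ES_Task 10 = max(EF_Task 3=7, EF_Task 4=6, EF_Task 5=12, EF_Task 6=13, EF_Task 7=2, EF_Task 8=3, EF_Task 9=22) = 22; EF_Task 10 = 22+11 = 33
Expected project duration μ = 33 days. Critical path: Task 2 → Task 9 → Task 10.

Variances on critical path: σ²_Task 2=5.444, σ²_Task 9=0.111, σ²_Task 10=2.778.
Largest is σ²_Task 2 = 5.444.

Task 2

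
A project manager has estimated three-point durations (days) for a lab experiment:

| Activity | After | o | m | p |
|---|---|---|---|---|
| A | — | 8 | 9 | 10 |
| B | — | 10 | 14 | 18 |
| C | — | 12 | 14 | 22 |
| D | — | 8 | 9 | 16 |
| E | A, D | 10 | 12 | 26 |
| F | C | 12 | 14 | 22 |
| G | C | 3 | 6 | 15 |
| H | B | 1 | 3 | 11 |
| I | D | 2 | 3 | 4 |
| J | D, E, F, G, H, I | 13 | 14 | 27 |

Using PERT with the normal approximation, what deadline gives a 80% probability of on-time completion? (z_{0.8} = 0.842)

te_A = (8 + 4·9 + 10)/6 = 54/6 = 9; σ²_A = ((10−8)/6)² = 0.111
te_B = (10 + 4·14 + 18)/6 = 84/6 = 14; σ²_B = ((18−10)/6)² = 1.778
te_C = (12 + 4·14 + 22)/6 = 90/6 = 15; σ²_C = ((22−12)/6)² = 2.778
te_D = (8 + 4·9 + 16)/6 = 60/6 = 10; σ²_D = ((16−8)/6)² = 1.778
te_E = (10 + 4·12 + 26)/6 = 84/6 = 14; σ²_E = ((26−10)/6)² = 7.111
te_F = (12 + 4·14 + 22)/6 = 90/6 = 15; σ²_F = ((22−12)/6)² = 2.778
te_G = (3 + 4·6 + 15)/6 = 42/6 = 7; σ²_G = ((15−3)/6)² = 4.000
te_H = (1 + 4·3 + 11)/6 = 24/6 = 4; σ²_H = ((11−1)/6)² = 2.778
te_I = (2 + 4·3 + 4)/6 = 18/6 = 3; σ²_I = ((4−2)/6)² = 0.111
te_J = (13 + 4·14 + 27)/6 = 96/6 = 16; σ²_J = ((27−13)/6)² = 5.444

Forward pass:
ES_A = 0; EF_A = 9
ES_B = 0; EF_B = 14
ES_C = 0; EF_C = 15
ES_D = 0; EF_D = 10
ES_E = max(EF_A=9, EF_D=10) = 10; EF_E = 10+14 = 24
ES_F = 15; EF_F = 15+15 = 30
ES_G = 15; EF_G = 15+7 = 22
ES_H = 14; EF_H = 14+4 = 18
ES_I = 10; EF_I = 10+3 = 13
ES_J = max(EF_D=10, EF_E=24, EF_F=30, EF_G=22, EF_H=18, EF_I=13) = 30; EF_J = 30+16 = 46
Expected project duration μ = 46 days. Critical path: C → F → J.

Variance along critical path = 2.778 + 2.778 + 5.444 = 11.000; σ = 3.317 days.
D = μ + z·σ = 46 + 0.842·3.317 = 48.8 days

48.8 days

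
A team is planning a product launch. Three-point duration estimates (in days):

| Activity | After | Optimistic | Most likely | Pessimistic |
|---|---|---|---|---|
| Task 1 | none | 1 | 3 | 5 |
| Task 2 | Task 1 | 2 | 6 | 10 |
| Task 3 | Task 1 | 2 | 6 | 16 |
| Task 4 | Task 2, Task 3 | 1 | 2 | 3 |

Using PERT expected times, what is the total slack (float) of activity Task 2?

te_Task 1 = (1 + 4·3 + 5)/6 = 18/6 = 3
te_Task 2 = (2 + 4·6 + 10)/6 = 36/6 = 6
te_Task 3 = (2 + 4·6 + 16)/6 = 42/6 = 7
te_Task 4 = (1 + 4·2 + 3)/6 = 12/6 = 2

Forward pass:
ES_Task 1 = 0; EF_Task 1 = 3
ES_Task 2 = 3; EF_Task 2 = 3+6 = 9
ES_Task 3 = 3; EF_Task 3 = 3+7 = 10
ES_Task 4 = max(EF_Task 2=9, EF_Task 3=10) = 10; EF_Task 4 = 10+2 = 12
Expected project duration μ = 12 days. Critical path: Task 1 → Task 3 → Task 4.

Backward pass:
LF_Task 4 = 12; LS_Task 4 = 12−2 = 10
LF_Task 3 = LS_Task 4 = 10; LS_Task 3 = 10−7 = 3
LF_Task 2 = LS_Task 4 = 10; LS_Task 2 = 10−6 = 4
LF_Task 1 = min(LS_Task 2=4, LS_Task 3=3) = 3; LS_Task 1 = 3−3 = 0
Slack_Task 2 = LS_Task 2 − ES_Task 2 = 4 − 3 = 1

1 days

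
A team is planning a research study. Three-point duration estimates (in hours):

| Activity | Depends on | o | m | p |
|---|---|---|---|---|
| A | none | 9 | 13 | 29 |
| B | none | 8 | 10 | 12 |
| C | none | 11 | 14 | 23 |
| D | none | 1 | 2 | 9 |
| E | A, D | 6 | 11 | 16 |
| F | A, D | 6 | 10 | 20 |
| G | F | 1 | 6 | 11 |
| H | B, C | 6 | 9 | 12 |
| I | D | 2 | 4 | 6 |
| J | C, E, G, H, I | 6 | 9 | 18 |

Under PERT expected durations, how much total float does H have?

te_A = (9 + 4·13 + 29)/6 = 90/6 = 15
te_B = (8 + 4·10 + 12)/6 = 60/6 = 10
te_C = (11 + 4·14 + 23)/6 = 90/6 = 15
te_D = (1 + 4·2 + 9)/6 = 18/6 = 3
te_E = (6 + 4·11 + 16)/6 = 66/6 = 11
te_F = (6 + 4·10 + 20)/6 = 66/6 = 11
te_G = (1 + 4·6 + 11)/6 = 36/6 = 6
te_H = (6 + 4·9 + 12)/6 = 54/6 = 9
te_I = (2 + 4·4 + 6)/6 = 24/6 = 4
te_J = (6 + 4·9 + 18)/6 = 60/6 = 10

Forward pass:
ES_A = 0; EF_A = 15
ES_B = 0; EF_B = 10
ES_C = 0; EF_C = 15
ES_D = 0; EF_D = 3
ES_E = max(EF_A=15, EF_D=3) = 15; EF_E = 15+11 = 26
ES_F = max(EF_A=15, EF_D=3) = 15; EF_F = 15+11 = 26
ES_G = 26; EF_G = 26+6 = 32
ES_H = max(EF_B=10, EF_C=15) = 15; EF_H = 15+9 = 24
ES_I = 3; EF_I = 3+4 = 7
ES_J = max(EF_C=15, EF_E=26, EF_G=32, EF_H=24, EF_I=7) = 32; EF_J = 32+10 = 42
Expected project duration μ = 42 hours. Critical path: A → F → G → J.

Backward pass:
LF_J = 42; LS_J = 42−10 = 32
LF_I = LS_J = 32; LS_I = 32−4 = 28
LF_H = LS_J = 32; LS_H = 32−9 = 23
LF_G = LS_J = 32; LS_G = 32−6 = 26
LF_F = LS_G = 26; LS_F = 26−11 = 15
LF_E = LS_J = 32; LS_E = 32−11 = 21
LF_D = min(LS_E=21, LS_F=15, LS_I=28) = 15; LS_D = 15−3 = 12
LF_C = min(LS_H=23, LS_J=32) = 23; LS_C = 23−15 = 8
LF_B = LS_H = 23; LS_B = 23−10 = 13
LF_A = min(LS_E=21, LS_F=15) = 15; LS_A = 15−15 = 0
Slack_H = LS_H − ES_H = 23 − 15 = 8

8 hours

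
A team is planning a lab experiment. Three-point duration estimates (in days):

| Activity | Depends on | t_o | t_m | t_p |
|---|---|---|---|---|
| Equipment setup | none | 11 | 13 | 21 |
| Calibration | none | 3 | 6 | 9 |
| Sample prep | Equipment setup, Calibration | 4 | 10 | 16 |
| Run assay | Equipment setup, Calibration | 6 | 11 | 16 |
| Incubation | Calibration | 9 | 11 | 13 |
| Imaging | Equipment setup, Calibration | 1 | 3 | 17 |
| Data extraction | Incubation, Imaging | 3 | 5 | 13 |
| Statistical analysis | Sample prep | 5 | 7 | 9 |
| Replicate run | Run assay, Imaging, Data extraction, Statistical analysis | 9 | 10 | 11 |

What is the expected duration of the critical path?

te_Equipment setup = (11 + 4·13 + 21)/6 = 84/6 = 14
te_Calibration = (3 + 4·6 + 9)/6 = 36/6 = 6
te_Sample prep = (4 + 4·10 + 16)/6 = 60/6 = 10
te_Run assay = (6 + 4·11 + 16)/6 = 66/6 = 11
te_Incubation = (9 + 4·11 + 13)/6 = 66/6 = 11
te_Imaging = (1 + 4·3 + 17)/6 = 30/6 = 5
te_Data extraction = (3 + 4·5 + 13)/6 = 36/6 = 6
te_Statistical analysis = (5 + 4·7 + 9)/6 = 42/6 = 7
te_Replicate run = (9 + 4·10 + 11)/6 = 60/6 = 10

Forward pass:
ES_Equipment setup = 0; EF_Equipment setup = 14
ES_Calibration = 0; EF_Calibration = 6
ES_Sample prep = max(EF_Equipment setup=14, EF_Calibration=6) = 14; EF_Sample prep = 14+10 = 24
ES_Run assay = max(EF_Equipment setup=14, EF_Calibration=6) = 14; EF_Run assay = 14+11 = 25
ES_Incubation = 6; EF_Incubation = 6+11 = 17
ES_Imaging = max(EF_Equipment setup=14, EF_Calibration=6) = 14; EF_Imaging = 14+5 = 19
ES_Data extraction = max(EF_Incubation=17, EF_Imaging=19) = 19; EF_Data extraction = 19+6 = 25
ES_Statistical analysis = 24; EF_Statistical analysis = 24+7 = 31
ES_Replicate run = max(EF_Run assay=25, EF_Imaging=19, EF_Data extraction=25, EF_Statistical analysis=31) = 31; EF_Replicate run = 31+10 = 41
Expected project duration μ = 41 days. Critical path: Equipment setup → Sample prep → Statistical analysis → Replicate run.

41 days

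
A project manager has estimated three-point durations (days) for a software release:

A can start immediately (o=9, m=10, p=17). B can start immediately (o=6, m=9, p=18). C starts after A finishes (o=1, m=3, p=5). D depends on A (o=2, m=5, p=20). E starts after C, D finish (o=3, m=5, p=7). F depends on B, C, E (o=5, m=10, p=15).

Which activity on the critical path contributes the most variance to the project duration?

D

te_A = (9 + 4·10 + 17)/6 = 66/6 = 11; σ²_A = ((17−9)/6)² = 1.778
te_B = (6 + 4·9 + 18)/6 = 60/6 = 10; σ²_B = ((18−6)/6)² = 4.000
te_C = (1 + 4·3 + 5)/6 = 18/6 = 3; σ²_C = ((5−1)/6)² = 0.444
te_D = (2 + 4·5 + 20)/6 = 42/6 = 7; σ²_D = ((20−2)/6)² = 9.000
te_E = (3 + 4·5 + 7)/6 = 30/6 = 5; σ²_E = ((7−3)/6)² = 0.444
te_F = (5 + 4·10 + 15)/6 = 60/6 = 10; σ²_F = ((15−5)/6)² = 2.778

Forward pass:
ES_A = 0; EF_A = 11
ES_B = 0; EF_B = 10
ES_C = 11; EF_C = 11+3 = 14
ES_D = 11; EF_D = 11+7 = 18
ES_E = max(EF_C=14, EF_D=18) = 18; EF_E = 18+5 = 23
ES_F = max(EF_B=10, EF_C=14, EF_E=23) = 23; EF_F = 23+10 = 33
Expected project duration μ = 33 days. Critical path: A → D → E → F.

Variances on critical path: σ²_A=1.778, σ²_D=9.000, σ²_E=0.444, σ²_F=2.778.
Largest is σ²_D = 9.000.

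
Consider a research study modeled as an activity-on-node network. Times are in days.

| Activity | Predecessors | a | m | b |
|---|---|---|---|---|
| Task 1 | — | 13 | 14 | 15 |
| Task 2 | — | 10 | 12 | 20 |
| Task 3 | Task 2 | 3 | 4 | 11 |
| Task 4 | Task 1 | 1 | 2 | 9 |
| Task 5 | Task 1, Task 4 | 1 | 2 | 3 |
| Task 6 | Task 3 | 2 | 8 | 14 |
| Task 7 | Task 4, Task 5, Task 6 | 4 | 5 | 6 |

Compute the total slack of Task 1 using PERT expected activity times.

te_Task 1 = (13 + 4·14 + 15)/6 = 84/6 = 14
te_Task 2 = (10 + 4·12 + 20)/6 = 78/6 = 13
te_Task 3 = (3 + 4·4 + 11)/6 = 30/6 = 5
te_Task 4 = (1 + 4·2 + 9)/6 = 18/6 = 3
te_Task 5 = (1 + 4·2 + 3)/6 = 12/6 = 2
te_Task 6 = (2 + 4·8 + 14)/6 = 48/6 = 8
te_Task 7 = (4 + 4·5 + 6)/6 = 30/6 = 5

Forward pass:
ES_Task 1 = 0; EF_Task 1 = 14
ES_Task 2 = 0; EF_Task 2 = 13
ES_Task 3 = 13; EF_Task 3 = 13+5 = 18
ES_Task 4 = 14; EF_Task 4 = 14+3 = 17
ES_Task 5 = max(EF_Task 1=14, EF_Task 4=17) = 17; EF_Task 5 = 17+2 = 19
ES_Task 6 = 18; EF_Task 6 = 18+8 = 26
ES_Task 7 = max(EF_Task 4=17, EF_Task 5=19, EF_Task 6=26) = 26; EF_Task 7 = 26+5 = 31
Expected project duration μ = 31 days. Critical path: Task 2 → Task 3 → Task 6 → Task 7.

Backward pass:
LF_Task 7 = 31; LS_Task 7 = 31−5 = 26
LF_Task 6 = LS_Task 7 = 26; LS_Task 6 = 26−8 = 18
LF_Task 5 = LS_Task 7 = 26; LS_Task 5 = 26−2 = 24
LF_Task 4 = min(LS_Task 5=24, LS_Task 7=26) = 24; LS_Task 4 = 24−3 = 21
LF_Task 3 = LS_Task 6 = 18; LS_Task 3 = 18−5 = 13
LF_Task 2 = LS_Task 3 = 13; LS_Task 2 = 13−13 = 0
LF_Task 1 = min(LS_Task 4=21, LS_Task 5=24) = 21; LS_Task 1 = 21−14 = 7
Slack_Task 1 = LS_Task 1 − ES_Task 1 = 7 − 0 = 7

7 days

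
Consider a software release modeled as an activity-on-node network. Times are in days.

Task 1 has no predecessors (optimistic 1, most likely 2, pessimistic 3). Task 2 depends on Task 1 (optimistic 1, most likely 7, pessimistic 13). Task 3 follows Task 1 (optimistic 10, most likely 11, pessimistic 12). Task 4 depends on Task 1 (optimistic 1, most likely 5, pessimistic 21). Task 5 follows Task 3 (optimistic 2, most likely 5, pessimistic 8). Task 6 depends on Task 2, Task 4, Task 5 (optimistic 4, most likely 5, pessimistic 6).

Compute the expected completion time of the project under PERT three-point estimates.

te_Task 1 = (1 + 4·2 + 3)/6 = 12/6 = 2
te_Task 2 = (1 + 4·7 + 13)/6 = 42/6 = 7
te_Task 3 = (10 + 4·11 + 12)/6 = 66/6 = 11
te_Task 4 = (1 + 4·5 + 21)/6 = 42/6 = 7
te_Task 5 = (2 + 4·5 + 8)/6 = 30/6 = 5
te_Task 6 = (4 + 4·5 + 6)/6 = 30/6 = 5

Forward pass:
ES_Task 1 = 0; EF_Task 1 = 2
ES_Task 2 = 2; EF_Task 2 = 2+7 = 9
ES_Task 3 = 2; EF_Task 3 = 2+11 = 13
ES_Task 4 = 2; EF_Task 4 = 2+7 = 9
ES_Task 5 = 13; EF_Task 5 = 13+5 = 18
ES_Task 6 = max(EF_Task 2=9, EF_Task 4=9, EF_Task 5=18) = 18; EF_Task 6 = 18+5 = 23
Expected project duration μ = 23 days. Critical path: Task 1 → Task 3 → Task 5 → Task 6.

23 days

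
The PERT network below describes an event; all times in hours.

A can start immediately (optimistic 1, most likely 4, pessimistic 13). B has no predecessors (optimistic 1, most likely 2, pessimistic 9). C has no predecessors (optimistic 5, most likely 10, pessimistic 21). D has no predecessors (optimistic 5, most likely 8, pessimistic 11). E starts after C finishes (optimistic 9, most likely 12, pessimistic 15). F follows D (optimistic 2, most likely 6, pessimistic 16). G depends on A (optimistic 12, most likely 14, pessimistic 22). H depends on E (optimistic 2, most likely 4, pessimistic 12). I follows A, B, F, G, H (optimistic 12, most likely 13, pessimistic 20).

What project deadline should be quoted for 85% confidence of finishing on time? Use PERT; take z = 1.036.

te_A = (1 + 4·4 + 13)/6 = 30/6 = 5; σ²_A = ((13−1)/6)² = 4.000
te_B = (1 + 4·2 + 9)/6 = 18/6 = 3; σ²_B = ((9−1)/6)² = 1.778
te_C = (5 + 4·10 + 21)/6 = 66/6 = 11; σ²_C = ((21−5)/6)² = 7.111
te_D = (5 + 4·8 + 11)/6 = 48/6 = 8; σ²_D = ((11−5)/6)² = 1.000
te_E = (9 + 4·12 + 15)/6 = 72/6 = 12; σ²_E = ((15−9)/6)² = 1.000
te_F = (2 + 4·6 + 16)/6 = 42/6 = 7; σ²_F = ((16−2)/6)² = 5.444
te_G = (12 + 4·14 + 22)/6 = 90/6 = 15; σ²_G = ((22−12)/6)² = 2.778
te_H = (2 + 4·4 + 12)/6 = 30/6 = 5; σ²_H = ((12−2)/6)² = 2.778
te_I = (12 + 4·13 + 20)/6 = 84/6 = 14; σ²_I = ((20−12)/6)² = 1.778

Forward pass:
ES_A = 0; EF_A = 5
ES_B = 0; EF_B = 3
ES_C = 0; EF_C = 11
ES_D = 0; EF_D = 8
ES_E = 11; EF_E = 11+12 = 23
ES_F = 8; EF_F = 8+7 = 15
ES_G = 5; EF_G = 5+15 = 20
ES_H = 23; EF_H = 23+5 = 28
ES_I = max(EF_A=5, EF_B=3, EF_F=15, EF_G=20, EF_H=28) = 28; EF_I = 28+14 = 42
Expected project duration μ = 42 hours. Critical path: C → E → H → I.

Variance along critical path = 7.111 + 1.000 + 2.778 + 1.778 = 12.667; σ = 3.559 hours.
D = μ + z·σ = 42 + 1.036·3.559 = 45.7 hours

45.7 hours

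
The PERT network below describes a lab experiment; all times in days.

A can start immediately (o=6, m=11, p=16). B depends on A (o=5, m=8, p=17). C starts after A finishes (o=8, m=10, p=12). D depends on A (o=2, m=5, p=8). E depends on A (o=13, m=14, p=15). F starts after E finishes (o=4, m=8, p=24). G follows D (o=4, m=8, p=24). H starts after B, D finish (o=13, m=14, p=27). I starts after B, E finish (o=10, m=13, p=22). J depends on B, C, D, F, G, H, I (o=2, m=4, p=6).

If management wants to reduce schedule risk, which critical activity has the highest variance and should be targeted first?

I

te_A = (6 + 4·11 + 16)/6 = 66/6 = 11; σ²_A = ((16−6)/6)² = 2.778
te_B = (5 + 4·8 + 17)/6 = 54/6 = 9; σ²_B = ((17−5)/6)² = 4.000
te_C = (8 + 4·10 + 12)/6 = 60/6 = 10; σ²_C = ((12−8)/6)² = 0.444
te_D = (2 + 4·5 + 8)/6 = 30/6 = 5; σ²_D = ((8−2)/6)² = 1.000
te_E = (13 + 4·14 + 15)/6 = 84/6 = 14; σ²_E = ((15−13)/6)² = 0.111
te_F = (4 + 4·8 + 24)/6 = 60/6 = 10; σ²_F = ((24−4)/6)² = 11.111
te_G = (4 + 4·8 + 24)/6 = 60/6 = 10; σ²_G = ((24−4)/6)² = 11.111
te_H = (13 + 4·14 + 27)/6 = 96/6 = 16; σ²_H = ((27−13)/6)² = 5.444
te_I = (10 + 4·13 + 22)/6 = 84/6 = 14; σ²_I = ((22−10)/6)² = 4.000
te_J = (2 + 4·4 + 6)/6 = 24/6 = 4; σ²_J = ((6−2)/6)² = 0.444

Forward pass:
ES_A = 0; EF_A = 11
ES_B = 11; EF_B = 11+9 = 20
ES_C = 11; EF_C = 11+10 = 21
ES_D = 11; EF_D = 11+5 = 16
ES_E = 11; EF_E = 11+14 = 25
ES_F = 25; EF_F = 25+10 = 35
ES_G = 16; EF_G = 16+10 = 26
ES_H = max(EF_B=20, EF_D=16) = 20; EF_H = 20+16 = 36
ES_I = max(EF_B=20, EF_E=25) = 25; EF_I = 25+14 = 39
ES_J = max(EF_B=20, EF_C=21, EF_D=16, EF_F=35, EF_G=26, EF_H=36, EF_I=39) = 39; EF_J = 39+4 = 43
Expected project duration μ = 43 days. Critical path: A → E → I → J.

Variances on critical path: σ²_A=2.778, σ²_E=0.111, σ²_I=4.000, σ²_J=0.444.
Largest is σ²_I = 4.000.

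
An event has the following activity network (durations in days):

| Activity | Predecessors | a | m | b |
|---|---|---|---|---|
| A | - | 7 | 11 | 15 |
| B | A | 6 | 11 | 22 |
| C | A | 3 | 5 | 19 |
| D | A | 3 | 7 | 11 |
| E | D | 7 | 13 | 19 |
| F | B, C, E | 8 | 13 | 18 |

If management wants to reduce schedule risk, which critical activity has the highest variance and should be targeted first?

E

te_A = (7 + 4·11 + 15)/6 = 66/6 = 11; σ²_A = ((15−7)/6)² = 1.778
te_B = (6 + 4·11 + 22)/6 = 72/6 = 12; σ²_B = ((22−6)/6)² = 7.111
te_C = (3 + 4·5 + 19)/6 = 42/6 = 7; σ²_C = ((19−3)/6)² = 7.111
te_D = (3 + 4·7 + 11)/6 = 42/6 = 7; σ²_D = ((11−3)/6)² = 1.778
te_E = (7 + 4·13 + 19)/6 = 78/6 = 13; σ²_E = ((19−7)/6)² = 4.000
te_F = (8 + 4·13 + 18)/6 = 78/6 = 13; σ²_F = ((18−8)/6)² = 2.778

Forward pass:
ES_A = 0; EF_A = 11
ES_B = 11; EF_B = 11+12 = 23
ES_C = 11; EF_C = 11+7 = 18
ES_D = 11; EF_D = 11+7 = 18
ES_E = 18; EF_E = 18+13 = 31
ES_F = max(EF_B=23, EF_C=18, EF_E=31) = 31; EF_F = 31+13 = 44
Expected project duration μ = 44 days. Critical path: A → D → E → F.

Variances on critical path: σ²_A=1.778, σ²_D=1.778, σ²_E=4.000, σ²_F=2.778.
Largest is σ²_E = 4.000.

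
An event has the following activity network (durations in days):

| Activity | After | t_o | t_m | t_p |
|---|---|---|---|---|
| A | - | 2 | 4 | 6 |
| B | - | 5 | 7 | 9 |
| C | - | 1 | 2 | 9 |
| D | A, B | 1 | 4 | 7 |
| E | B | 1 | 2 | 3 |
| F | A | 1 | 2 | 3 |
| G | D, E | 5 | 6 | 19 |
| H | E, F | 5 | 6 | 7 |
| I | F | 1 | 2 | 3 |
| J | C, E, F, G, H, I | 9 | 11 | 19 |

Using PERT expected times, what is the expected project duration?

31 days

te_A = (2 + 4·4 + 6)/6 = 24/6 = 4
te_B = (5 + 4·7 + 9)/6 = 42/6 = 7
te_C = (1 + 4·2 + 9)/6 = 18/6 = 3
te_D = (1 + 4·4 + 7)/6 = 24/6 = 4
te_E = (1 + 4·2 + 3)/6 = 12/6 = 2
te_F = (1 + 4·2 + 3)/6 = 12/6 = 2
te_G = (5 + 4·6 + 19)/6 = 48/6 = 8
te_H = (5 + 4·6 + 7)/6 = 36/6 = 6
te_I = (1 + 4·2 + 3)/6 = 12/6 = 2
te_J = (9 + 4·11 + 19)/6 = 72/6 = 12

Forward pass:
ES_A = 0; EF_A = 4
ES_B = 0; EF_B = 7
ES_C = 0; EF_C = 3
ES_D = max(EF_A=4, EF_B=7) = 7; EF_D = 7+4 = 11
ES_E = 7; EF_E = 7+2 = 9
ES_F = 4; EF_F = 4+2 = 6
ES_G = max(EF_D=11, EF_E=9) = 11; EF_G = 11+8 = 19
ES_H = max(EF_E=9, EF_F=6) = 9; EF_H = 9+6 = 15
ES_I = 6; EF_I = 6+2 = 8
ES_J = max(EF_C=3, EF_E=9, EF_F=6, EF_G=19, EF_H=15, EF_I=8) = 19; EF_J = 19+12 = 31
Expected project duration μ = 31 days. Critical path: B → D → G → J.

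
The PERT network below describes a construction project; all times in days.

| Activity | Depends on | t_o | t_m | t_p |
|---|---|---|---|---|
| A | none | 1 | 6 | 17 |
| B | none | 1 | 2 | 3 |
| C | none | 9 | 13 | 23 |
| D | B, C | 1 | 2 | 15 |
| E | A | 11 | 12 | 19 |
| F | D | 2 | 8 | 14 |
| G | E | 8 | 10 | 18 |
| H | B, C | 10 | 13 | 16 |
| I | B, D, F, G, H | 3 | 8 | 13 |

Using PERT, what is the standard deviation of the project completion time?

te_A = (1 + 4·6 + 17)/6 = 42/6 = 7; σ²_A = ((17−1)/6)² = 7.111
te_B = (1 + 4·2 + 3)/6 = 12/6 = 2; σ²_B = ((3−1)/6)² = 0.111
te_C = (9 + 4·13 + 23)/6 = 84/6 = 14; σ²_C = ((23−9)/6)² = 5.444
te_D = (1 + 4·2 + 15)/6 = 24/6 = 4; σ²_D = ((15−1)/6)² = 5.444
te_E = (11 + 4·12 + 19)/6 = 78/6 = 13; σ²_E = ((19−11)/6)² = 1.778
te_F = (2 + 4·8 + 14)/6 = 48/6 = 8; σ²_F = ((14−2)/6)² = 4.000
te_G = (8 + 4·10 + 18)/6 = 66/6 = 11; σ²_G = ((18−8)/6)² = 2.778
te_H = (10 + 4·13 + 16)/6 = 78/6 = 13; σ²_H = ((16−10)/6)² = 1.000
te_I = (3 + 4·8 + 13)/6 = 48/6 = 8; σ²_I = ((13−3)/6)² = 2.778

Forward pass:
ES_A = 0; EF_A = 7
ES_B = 0; EF_B = 2
ES_C = 0; EF_C = 14
ES_D = max(EF_B=2, EF_C=14) = 14; EF_D = 14+4 = 18
ES_E = 7; EF_E = 7+13 = 20
ES_F = 18; EF_F = 18+8 = 26
ES_G = 20; EF_G = 20+11 = 31
ES_H = max(EF_B=2, EF_C=14) = 14; EF_H = 14+13 = 27
ES_I = max(EF_B=2, EF_D=18, EF_F=26, EF_G=31, EF_H=27) = 31; EF_I = 31+8 = 39
Expected project duration μ = 39 days. Critical path: A → E → G → I.

Variance along critical path = 7.111 + 1.778 + 2.778 + 2.778 = 14.444
σ = √14.444 = 3.801 days

3.80 days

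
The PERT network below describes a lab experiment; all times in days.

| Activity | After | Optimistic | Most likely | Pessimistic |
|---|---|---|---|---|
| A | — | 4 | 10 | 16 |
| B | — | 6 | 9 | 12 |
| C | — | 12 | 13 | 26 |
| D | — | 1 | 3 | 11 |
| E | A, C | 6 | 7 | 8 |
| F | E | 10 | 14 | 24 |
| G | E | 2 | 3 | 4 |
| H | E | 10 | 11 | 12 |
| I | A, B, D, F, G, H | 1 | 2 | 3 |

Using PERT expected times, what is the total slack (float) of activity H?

te_A = (4 + 4·10 + 16)/6 = 60/6 = 10
te_B = (6 + 4·9 + 12)/6 = 54/6 = 9
te_C = (12 + 4·13 + 26)/6 = 90/6 = 15
te_D = (1 + 4·3 + 11)/6 = 24/6 = 4
te_E = (6 + 4·7 + 8)/6 = 42/6 = 7
te_F = (10 + 4·14 + 24)/6 = 90/6 = 15
te_G = (2 + 4·3 + 4)/6 = 18/6 = 3
te_H = (10 + 4·11 + 12)/6 = 66/6 = 11
te_I = (1 + 4·2 + 3)/6 = 12/6 = 2

Forward pass:
ES_A = 0; EF_A = 10
ES_B = 0; EF_B = 9
ES_C = 0; EF_C = 15
ES_D = 0; EF_D = 4
ES_E = max(EF_A=10, EF_C=15) = 15; EF_E = 15+7 = 22
ES_F = 22; EF_F = 22+15 = 37
ES_G = 22; EF_G = 22+3 = 25
ES_H = 22; EF_H = 22+11 = 33
ES_I = max(EF_A=10, EF_B=9, EF_D=4, EF_F=37, EF_G=25, EF_H=33) = 37; EF_I = 37+2 = 39
Expected project duration μ = 39 days. Critical path: C → E → F → I.

Backward pass:
LF_I = 39; LS_I = 39−2 = 37
LF_H = LS_I = 37; LS_H = 37−11 = 26
LF_G = LS_I = 37; LS_G = 37−3 = 34
LF_F = LS_I = 37; LS_F = 37−15 = 22
LF_E = min(LS_F=22, LS_G=34, LS_H=26) = 22; LS_E = 22−7 = 15
LF_D = LS_I = 37; LS_D = 37−4 = 33
LF_C = LS_E = 15; LS_C = 15−15 = 0
LF_B = LS_I = 37; LS_B = 37−9 = 28
LF_A = min(LS_E=15, LS_I=37) = 15; LS_A = 15−10 = 5
Slack_H = LS_H − ES_H = 26 − 22 = 4

4 days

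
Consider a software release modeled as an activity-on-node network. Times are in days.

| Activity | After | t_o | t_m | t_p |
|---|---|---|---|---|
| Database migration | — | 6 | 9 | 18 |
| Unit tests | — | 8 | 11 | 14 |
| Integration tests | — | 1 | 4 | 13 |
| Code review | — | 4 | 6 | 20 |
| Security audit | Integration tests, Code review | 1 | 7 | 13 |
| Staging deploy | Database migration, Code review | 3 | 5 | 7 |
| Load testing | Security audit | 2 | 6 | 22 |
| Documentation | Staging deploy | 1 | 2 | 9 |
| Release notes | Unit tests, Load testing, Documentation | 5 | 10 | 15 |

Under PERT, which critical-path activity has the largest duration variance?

te_Database migration = (6 + 4·9 + 18)/6 = 60/6 = 10; σ²_Database migration = ((18−6)/6)² = 4.000
te_Unit tests = (8 + 4·11 + 14)/6 = 66/6 = 11; σ²_Unit tests = ((14−8)/6)² = 1.000
te_Integration tests = (1 + 4·4 + 13)/6 = 30/6 = 5; σ²_Integration tests = ((13−1)/6)² = 4.000
te_Code review = (4 + 4·6 + 20)/6 = 48/6 = 8; σ²_Code review = ((20−4)/6)² = 7.111
te_Security audit = (1 + 4·7 + 13)/6 = 42/6 = 7; σ²_Security audit = ((13−1)/6)² = 4.000
te_Staging deploy = (3 + 4·5 + 7)/6 = 30/6 = 5; σ²_Staging deploy = ((7−3)/6)² = 0.444
te_Load testing = (2 + 4·6 + 22)/6 = 48/6 = 8; σ²_Load testing = ((22−2)/6)² = 11.111
te_Documentation = (1 + 4·2 + 9)/6 = 18/6 = 3; σ²_Documentation = ((9−1)/6)² = 1.778
te_Release notes = (5 + 4·10 + 15)/6 = 60/6 = 10; σ²_Release notes = ((15−5)/6)² = 2.778

Forward pass:
ES_Database migration = 0; EF_Database migration = 10
ES_Unit tests = 0; EF_Unit tests = 11
ES_Integration tests = 0; EF_Integration tests = 5
ES_Code review = 0; EF_Code review = 8
ES_Security audit = max(EF_Integration tests=5, EF_Code review=8) = 8; EF_Security audit = 8+7 = 15
ES_Staging deploy = max(EF_Database migration=10, EF_Code review=8) = 10; EF_Staging deploy = 10+5 = 15
ES_Load testing = 15; EF_Load testing = 15+8 = 23
ES_Documentation = 15; EF_Documentation = 15+3 = 18
ES_Release notes = max(EF_Unit tests=11, EF_Load testing=23, EF_Documentation=18) = 23; EF_Release notes = 23+10 = 33
Expected project duration μ = 33 days. Critical path: Code review → Security audit → Load testing → Release notes.

Variances on critical path: σ²_Code review=7.111, σ²_Security audit=4.000, σ²_Load testing=11.111, σ²_Release notes=2.778.
Largest is σ²_Load testing = 11.111.

Load testing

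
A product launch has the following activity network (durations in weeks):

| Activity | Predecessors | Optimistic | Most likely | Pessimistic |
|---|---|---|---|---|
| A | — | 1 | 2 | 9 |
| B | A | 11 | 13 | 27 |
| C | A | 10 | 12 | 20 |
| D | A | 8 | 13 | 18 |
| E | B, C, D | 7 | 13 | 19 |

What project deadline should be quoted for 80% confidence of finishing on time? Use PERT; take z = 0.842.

te_A = (1 + 4·2 + 9)/6 = 18/6 = 3; σ²_A = ((9−1)/6)² = 1.778
te_B = (11 + 4·13 + 27)/6 = 90/6 = 15; σ²_B = ((27−11)/6)² = 7.111
te_C = (10 + 4·12 + 20)/6 = 78/6 = 13; σ²_C = ((20−10)/6)² = 2.778
te_D = (8 + 4·13 + 18)/6 = 78/6 = 13; σ²_D = ((18−8)/6)² = 2.778
te_E = (7 + 4·13 + 19)/6 = 78/6 = 13; σ²_E = ((19−7)/6)² = 4.000

Forward pass:
ES_A = 0; EF_A = 3
ES_B = 3; EF_B = 3+15 = 18
ES_C = 3; EF_C = 3+13 = 16
ES_D = 3; EF_D = 3+13 = 16
ES_E = max(EF_B=18, EF_C=16, EF_D=16) = 18; EF_E = 18+13 = 31
Expected project duration μ = 31 weeks. Critical path: A → B → E.

Variance along critical path = 1.778 + 7.111 + 4.000 = 12.889; σ = 3.590 weeks.
D = μ + z·σ = 31 + 0.842·3.590 = 34.0 weeks

34.0 weeks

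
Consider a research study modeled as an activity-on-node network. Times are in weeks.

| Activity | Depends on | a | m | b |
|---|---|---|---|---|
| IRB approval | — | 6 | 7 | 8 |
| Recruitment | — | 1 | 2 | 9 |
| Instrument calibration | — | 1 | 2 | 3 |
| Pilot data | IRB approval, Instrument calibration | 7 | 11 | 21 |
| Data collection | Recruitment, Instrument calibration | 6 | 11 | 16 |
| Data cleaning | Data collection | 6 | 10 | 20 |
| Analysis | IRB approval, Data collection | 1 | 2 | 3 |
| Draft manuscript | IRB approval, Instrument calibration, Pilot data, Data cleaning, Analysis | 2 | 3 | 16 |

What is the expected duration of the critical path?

30 weeks

te_IRB approval = (6 + 4·7 + 8)/6 = 42/6 = 7
te_Recruitment = (1 + 4·2 + 9)/6 = 18/6 = 3
te_Instrument calibration = (1 + 4·2 + 3)/6 = 12/6 = 2
te_Pilot data = (7 + 4·11 + 21)/6 = 72/6 = 12
te_Data collection = (6 + 4·11 + 16)/6 = 66/6 = 11
te_Data cleaning = (6 + 4·10 + 20)/6 = 66/6 = 11
te_Analysis = (1 + 4·2 + 3)/6 = 12/6 = 2
te_Draft manuscript = (2 + 4·3 + 16)/6 = 30/6 = 5

Forward pass:
ES_IRB approval = 0; EF_IRB approval = 7
ES_Recruitment = 0; EF_Recruitment = 3
ES_Instrument calibration = 0; EF_Instrument calibration = 2
ES_Pilot data = max(EF_IRB approval=7, EF_Instrument calibration=2) = 7; EF_Pilot data = 7+12 = 19
ES_Data collection = max(EF_Recruitment=3, EF_Instrument calibration=2) = 3; EF_Data collection = 3+11 = 14
ES_Data cleaning = 14; EF_Data cleaning = 14+11 = 25
ES_Analysis = max(EF_IRB approval=7, EF_Data collection=14) = 14; EF_Analysis = 14+2 = 16
ES_Draft manuscript = max(EF_IRB approval=7, EF_Instrument calibration=2, EF_Pilot data=19, EF_Data cleaning=25, EF_Analysis=16) = 25; EF_Draft manuscript = 25+5 = 30
Expected project duration μ = 30 weeks. Critical path: Recruitment → Data collection → Data cleaning → Draft manuscript.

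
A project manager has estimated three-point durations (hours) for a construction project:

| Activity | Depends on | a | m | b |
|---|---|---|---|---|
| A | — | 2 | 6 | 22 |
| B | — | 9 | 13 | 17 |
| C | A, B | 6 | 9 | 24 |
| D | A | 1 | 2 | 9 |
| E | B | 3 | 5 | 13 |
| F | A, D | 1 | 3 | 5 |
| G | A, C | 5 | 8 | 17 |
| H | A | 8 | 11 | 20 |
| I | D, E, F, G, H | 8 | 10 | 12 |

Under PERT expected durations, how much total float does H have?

13 hours

te_A = (2 + 4·6 + 22)/6 = 48/6 = 8
te_B = (9 + 4·13 + 17)/6 = 78/6 = 13
te_C = (6 + 4·9 + 24)/6 = 66/6 = 11
te_D = (1 + 4·2 + 9)/6 = 18/6 = 3
te_E = (3 + 4·5 + 13)/6 = 36/6 = 6
te_F = (1 + 4·3 + 5)/6 = 18/6 = 3
te_G = (5 + 4·8 + 17)/6 = 54/6 = 9
te_H = (8 + 4·11 + 20)/6 = 72/6 = 12
te_I = (8 + 4·10 + 12)/6 = 60/6 = 10

Forward pass:
ES_A = 0; EF_A = 8
ES_B = 0; EF_B = 13
ES_C = max(EF_A=8, EF_B=13) = 13; EF_C = 13+11 = 24
ES_D = 8; EF_D = 8+3 = 11
ES_E = 13; EF_E = 13+6 = 19
ES_F = max(EF_A=8, EF_D=11) = 11; EF_F = 11+3 = 14
ES_G = max(EF_A=8, EF_C=24) = 24; EF_G = 24+9 = 33
ES_H = 8; EF_H = 8+12 = 20
ES_I = max(EF_D=11, EF_E=19, EF_F=14, EF_G=33, EF_H=20) = 33; EF_I = 33+10 = 43
Expected project duration μ = 43 hours. Critical path: B → C → G → I.

Backward pass:
LF_I = 43; LS_I = 43−10 = 33
LF_H = LS_I = 33; LS_H = 33−12 = 21
LF_G = LS_I = 33; LS_G = 33−9 = 24
LF_F = LS_I = 33; LS_F = 33−3 = 30
LF_E = LS_I = 33; LS_E = 33−6 = 27
LF_D = min(LS_F=30, LS_I=33) = 30; LS_D = 30−3 = 27
LF_C = LS_G = 24; LS_C = 24−11 = 13
LF_B = min(LS_C=13, LS_E=27) = 13; LS_B = 13−13 = 0
LF_A = min(LS_C=13, LS_D=27, LS_F=30, LS_G=24, LS_H=21) = 13; LS_A = 13−8 = 5
Slack_H = LS_H − ES_H = 21 − 8 = 13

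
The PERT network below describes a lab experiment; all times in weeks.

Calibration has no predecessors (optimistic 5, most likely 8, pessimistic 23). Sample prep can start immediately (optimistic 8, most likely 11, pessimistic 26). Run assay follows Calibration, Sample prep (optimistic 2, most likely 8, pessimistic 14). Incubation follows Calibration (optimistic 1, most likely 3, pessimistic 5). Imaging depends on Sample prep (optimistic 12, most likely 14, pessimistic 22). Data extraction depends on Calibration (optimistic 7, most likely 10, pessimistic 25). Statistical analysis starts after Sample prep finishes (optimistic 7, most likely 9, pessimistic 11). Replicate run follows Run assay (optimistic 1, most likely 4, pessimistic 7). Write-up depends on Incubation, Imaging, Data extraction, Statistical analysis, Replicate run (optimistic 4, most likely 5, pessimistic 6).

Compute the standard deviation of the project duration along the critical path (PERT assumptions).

3.45 weeks

te_Calibration = (5 + 4·8 + 23)/6 = 60/6 = 10; σ²_Calibration = ((23−5)/6)² = 9.000
te_Sample prep = (8 + 4·11 + 26)/6 = 78/6 = 13; σ²_Sample prep = ((26−8)/6)² = 9.000
te_Run assay = (2 + 4·8 + 14)/6 = 48/6 = 8; σ²_Run assay = ((14−2)/6)² = 4.000
te_Incubation = (1 + 4·3 + 5)/6 = 18/6 = 3; σ²_Incubation = ((5−1)/6)² = 0.444
te_Imaging = (12 + 4·14 + 22)/6 = 90/6 = 15; σ²_Imaging = ((22−12)/6)² = 2.778
te_Data extraction = (7 + 4·10 + 25)/6 = 72/6 = 12; σ²_Data extraction = ((25−7)/6)² = 9.000
te_Statistical analysis = (7 + 4·9 + 11)/6 = 54/6 = 9; σ²_Statistical analysis = ((11−7)/6)² = 0.444
te_Replicate run = (1 + 4·4 + 7)/6 = 24/6 = 4; σ²_Replicate run = ((7−1)/6)² = 1.000
te_Write-up = (4 + 4·5 + 6)/6 = 30/6 = 5; σ²_Write-up = ((6−4)/6)² = 0.111

Forward pass:
ES_Calibration = 0; EF_Calibration = 10
ES_Sample prep = 0; EF_Sample prep = 13
ES_Run assay = max(EF_Calibration=10, EF_Sample prep=13) = 13; EF_Run assay = 13+8 = 21
ES_Incubation = 10; EF_Incubation = 10+3 = 13
ES_Imaging = 13; EF_Imaging = 13+15 = 28
ES_Data extraction = 10; EF_Data extraction = 10+12 = 22
ES_Statistical analysis = 13; EF_Statistical analysis = 13+9 = 22
ES_Replicate run = 21; EF_Replicate run = 21+4 = 25
ES_Write-up = max(EF_Incubation=13, EF_Imaging=28, EF_Data extraction=22, EF_Statistical analysis=22, EF_Replicate run=25) = 28; EF_Write-up = 28+5 = 33
Expected project duration μ = 33 weeks. Critical path: Sample prep → Imaging → Write-up.

Variance along critical path = 9.000 + 2.778 + 0.111 = 11.889
σ = √11.889 = 3.448 weeks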